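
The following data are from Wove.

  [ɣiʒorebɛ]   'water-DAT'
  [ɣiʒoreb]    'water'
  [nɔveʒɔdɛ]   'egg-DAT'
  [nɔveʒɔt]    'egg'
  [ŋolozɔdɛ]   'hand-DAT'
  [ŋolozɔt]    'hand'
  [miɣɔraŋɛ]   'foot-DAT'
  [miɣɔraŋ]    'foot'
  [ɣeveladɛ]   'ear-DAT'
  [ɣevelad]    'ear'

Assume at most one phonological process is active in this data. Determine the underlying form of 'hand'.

/ŋolozɔt/

The stem for 'hand' ends in [d] in [ŋolozɔdɛ] but [t] in [ŋolozɔt].
But 'ear' keeps [d] in both environments ([ɣeveladɛ], [ɣevelad]), so there is no rule changing /d/ to [t] in isolation.
The alternation reflects intervocalic voicing: voiceless stops become voiced between vowels. /t/ is underlying.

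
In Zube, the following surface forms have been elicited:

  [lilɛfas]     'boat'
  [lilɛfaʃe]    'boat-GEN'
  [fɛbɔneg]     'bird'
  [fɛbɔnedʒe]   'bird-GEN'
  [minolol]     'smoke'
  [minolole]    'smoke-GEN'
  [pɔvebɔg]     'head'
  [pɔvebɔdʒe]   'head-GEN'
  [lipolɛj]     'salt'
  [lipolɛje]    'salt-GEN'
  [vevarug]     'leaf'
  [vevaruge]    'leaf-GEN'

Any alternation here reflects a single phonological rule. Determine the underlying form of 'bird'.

'bird' shows [g] ~ [dʒ] at the end of the stem ([fɛbɔneg] vs [fɛbɔnedʒe]).
If /g/ were underlying and a rule turned it into [dʒ] before the GEN suffix, 'leaf' would also alternate; but it has [g] in both [vevarug] and [vevaruge].
So /dʒ/ is underlying, and a rule of depalatalization — palato-alveolar /dʒ/ and /ʃ/ become [g] and [s] when no front vowel follows — gives [g].

/fɛbɔnedʒ/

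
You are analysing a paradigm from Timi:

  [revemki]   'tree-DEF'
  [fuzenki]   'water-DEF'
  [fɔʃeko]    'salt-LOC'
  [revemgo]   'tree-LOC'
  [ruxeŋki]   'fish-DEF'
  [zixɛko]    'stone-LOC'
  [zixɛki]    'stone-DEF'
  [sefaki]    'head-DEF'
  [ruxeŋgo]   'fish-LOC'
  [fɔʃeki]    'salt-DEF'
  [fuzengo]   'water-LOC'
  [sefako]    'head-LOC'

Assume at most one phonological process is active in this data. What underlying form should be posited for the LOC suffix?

The LOC suffix surfaces as [-go] and [-ko], depending on the final segment of the stem.
The DEF suffix, which begins with [k], is invariant after every stem; so [k] is not altered by any rule here.
So the underlying form is /-go/, and voiced stops become voiceless after a vowel.

/-go/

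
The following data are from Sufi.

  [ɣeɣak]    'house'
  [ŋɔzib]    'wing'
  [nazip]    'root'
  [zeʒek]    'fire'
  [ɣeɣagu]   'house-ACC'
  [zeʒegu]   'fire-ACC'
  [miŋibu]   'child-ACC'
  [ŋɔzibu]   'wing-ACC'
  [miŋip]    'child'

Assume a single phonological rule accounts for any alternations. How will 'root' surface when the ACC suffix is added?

'child' shows [b] ~ [p] at the end of the stem ([miŋibu] vs [miŋip]).
But 'wing' keeps [b] in both environments ([ŋɔzibu], [ŋɔzib]), so there is no rule changing /b/ to [p] in isolation.
Therefore /p/ is basic and [b] is derived by intervocalic voicing (voiceless stops become voiced between vowels).
From [nazip] the stem 'root' is /nazip/; between vowels this yields [nazibu].

[nazibu]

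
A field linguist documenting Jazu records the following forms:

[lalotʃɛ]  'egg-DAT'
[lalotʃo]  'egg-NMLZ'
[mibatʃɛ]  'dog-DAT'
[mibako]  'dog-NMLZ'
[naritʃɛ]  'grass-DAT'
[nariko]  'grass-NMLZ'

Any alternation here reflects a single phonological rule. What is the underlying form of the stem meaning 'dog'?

/mibak/

'dog' shows [tʃ] ~ [k] at the end of the stem ([mibatʃɛ] vs [mibako]).
If /tʃ/ were underlying and a rule turned it into [k] before the NMLZ suffix, 'egg' would also alternate; but it has [tʃ] in both [lalotʃɛ] and [lalotʃo].
So /k/ is underlying, and a rule of palatalization before a front vowel — /k/ becomes palato-alveolar [tʃ] before a front vowel — gives [tʃ].
So 'dog' = /mibak/.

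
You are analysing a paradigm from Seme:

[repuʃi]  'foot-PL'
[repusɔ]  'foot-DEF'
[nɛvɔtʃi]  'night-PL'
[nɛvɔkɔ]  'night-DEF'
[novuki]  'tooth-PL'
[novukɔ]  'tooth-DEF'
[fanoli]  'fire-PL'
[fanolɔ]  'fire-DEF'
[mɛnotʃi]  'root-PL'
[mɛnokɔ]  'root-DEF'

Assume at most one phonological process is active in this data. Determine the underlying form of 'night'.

In [nɛvɔtʃi] and [nɛvɔkɔ] the final segment of 'night' alternates: [tʃ] ~ [k].
But 'tooth' keeps [k] in both environments ([novuki], [novukɔ]), so there is no rule changing /k/ to [tʃ] before the PL suffix.
The alternation reflects depalatalization: palato-alveolar /tʃ/ and /ʃ/ become [k] and [s] when no front vowel follows. /tʃ/ is underlying.

/nɛvɔtʃ/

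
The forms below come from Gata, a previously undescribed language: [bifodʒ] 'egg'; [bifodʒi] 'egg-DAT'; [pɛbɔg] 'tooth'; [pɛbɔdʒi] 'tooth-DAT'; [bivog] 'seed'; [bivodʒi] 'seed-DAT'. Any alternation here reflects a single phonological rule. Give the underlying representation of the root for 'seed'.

/bivog/

In [bivog] and [bivodʒi] the final segment of 'seed' alternates: [g] ~ [dʒ].
But 'egg' keeps [dʒ] in both environments ([bifodʒ], [bifodʒi]), so there is no rule changing /dʒ/ to [g] in isolation.
The underlying segment must be /g/; /g/ becomes palato-alveolar [dʒ] before a front vowel, yielding [dʒ] there.
The underlying form of 'seed' is therefore /bivog/.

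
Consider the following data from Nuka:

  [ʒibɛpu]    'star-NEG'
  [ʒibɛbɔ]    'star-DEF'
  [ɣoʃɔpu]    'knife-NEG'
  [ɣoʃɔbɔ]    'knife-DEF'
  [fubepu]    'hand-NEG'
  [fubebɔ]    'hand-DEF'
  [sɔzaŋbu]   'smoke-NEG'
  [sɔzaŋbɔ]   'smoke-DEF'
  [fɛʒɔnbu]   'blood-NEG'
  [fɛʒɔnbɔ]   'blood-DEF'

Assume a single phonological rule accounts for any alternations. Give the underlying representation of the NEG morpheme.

The NEG suffix surfaces as [-bu] and [-pu], depending on the final segment of the stem.
The DEF suffix, which begins with [b], is invariant after every stem; so [b] is not altered by any rule here.
The NEG suffix is therefore /-pu/ underlyingly, with post-nasal voicing: voiceless stops become voiced after a nasal.

/-pu/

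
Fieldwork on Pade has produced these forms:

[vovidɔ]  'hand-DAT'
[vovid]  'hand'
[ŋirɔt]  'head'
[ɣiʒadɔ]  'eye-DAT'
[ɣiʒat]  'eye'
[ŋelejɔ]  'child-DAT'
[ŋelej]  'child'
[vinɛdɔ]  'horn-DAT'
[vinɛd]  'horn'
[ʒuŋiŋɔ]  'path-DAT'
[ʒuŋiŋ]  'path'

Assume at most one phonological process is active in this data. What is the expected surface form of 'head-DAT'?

The root 'eye' surfaces as [ɣiʒadɔ] and [ɣiʒat], with a stem-final [d] ~ [t] alternation.
But 'horn' keeps [d] in both environments ([vinɛdɔ], [vinɛd]), so there is no rule changing /d/ to [t] in isolation.
Therefore /t/ is basic and [d] is derived by intervocalic voicing (voiceless stops become voiced between vowels).
The one attested form of 'head', [ŋirɔt], shows underlying /ŋirɔt/. Applying the same rule between vowels gives [ŋirɔdɔ].

[ŋirɔdɔ]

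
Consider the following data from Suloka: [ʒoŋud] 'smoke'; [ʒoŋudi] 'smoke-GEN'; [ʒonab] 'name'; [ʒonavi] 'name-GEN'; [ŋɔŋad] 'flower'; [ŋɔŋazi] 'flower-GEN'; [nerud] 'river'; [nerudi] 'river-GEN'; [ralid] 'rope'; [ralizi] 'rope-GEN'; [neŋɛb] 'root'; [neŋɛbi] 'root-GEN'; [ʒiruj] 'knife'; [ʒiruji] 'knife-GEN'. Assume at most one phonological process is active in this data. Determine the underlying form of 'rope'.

'rope' shows [d] ~ [z] at the end of the stem ([ralid] vs [ralizi]).
If /d/ were underlying and a rule turned it into [z] before the GEN suffix, 'smoke' would also alternate; but it has [d] in both [ʒoŋud] and [ʒoŋudi].
So /z/ is underlying, and a rule of word-final hardening — voiced fricatives become stops word-finally — gives [d].
Hence 'rope' is /raliz/ underlyingly.

/raliz/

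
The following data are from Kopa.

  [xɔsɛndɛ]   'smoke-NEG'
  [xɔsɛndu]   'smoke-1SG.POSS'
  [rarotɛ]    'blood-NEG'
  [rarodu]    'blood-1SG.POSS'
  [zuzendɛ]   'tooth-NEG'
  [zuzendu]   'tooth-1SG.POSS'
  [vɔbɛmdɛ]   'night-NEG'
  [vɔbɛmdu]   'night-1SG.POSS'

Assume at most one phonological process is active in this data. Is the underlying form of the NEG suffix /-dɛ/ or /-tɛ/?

The NEG morpheme has two allomorphs, [-dɛ] and [-tɛ].
The 1SG.POSS suffix, which begins with [d], is invariant after every stem; so [d] is not altered by any rule here.
The NEG suffix is therefore /-tɛ/ underlyingly, with post-nasal voicing: voiceless stops become voiced after a nasal.

/-tɛ/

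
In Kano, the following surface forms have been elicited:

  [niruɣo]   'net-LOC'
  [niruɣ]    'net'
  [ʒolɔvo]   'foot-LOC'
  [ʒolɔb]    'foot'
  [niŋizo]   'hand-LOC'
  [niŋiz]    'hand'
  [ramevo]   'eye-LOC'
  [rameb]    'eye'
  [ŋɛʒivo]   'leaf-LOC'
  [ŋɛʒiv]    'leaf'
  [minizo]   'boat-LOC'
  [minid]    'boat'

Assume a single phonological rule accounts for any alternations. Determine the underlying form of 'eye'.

/rameb/

The stem for 'eye' ends in [v] in [ramevo] but [b] in [rameb].
If /v/ were underlying and a rule turned it into [b] in isolation, 'leaf' would also alternate; but it has [v] in both [ŋɛʒivo] and [ŋɛʒiv].
Therefore /b/ is basic and [v] is derived by intervocalic spirantization (voiced stops become fricatives between vowels).
Hence 'eye' is /rameb/ underlyingly.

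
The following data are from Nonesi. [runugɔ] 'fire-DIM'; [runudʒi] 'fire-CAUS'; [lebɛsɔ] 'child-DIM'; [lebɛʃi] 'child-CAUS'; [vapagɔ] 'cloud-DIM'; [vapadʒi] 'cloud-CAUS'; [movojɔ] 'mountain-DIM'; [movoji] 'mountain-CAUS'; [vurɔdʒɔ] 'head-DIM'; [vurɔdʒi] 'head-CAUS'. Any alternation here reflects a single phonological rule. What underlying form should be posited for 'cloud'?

/vapag/

The root 'cloud' surfaces as [vapagɔ] and [vapadʒi], with a stem-final [g] ~ [dʒ] alternation.
Compare 'head', with invariant [dʒ] in [vurɔdʒɔ] and [vurɔdʒi]: an analysis with underlying /dʒ/ and a rule producing [g] before the DIM suffix would wrongly predict alternation here too.
So /g/ is underlying, and a rule of palatalization before a front vowel — /g/ and /s/ become palato-alveolar [dʒ] and [ʃ] before a front vowel — gives [dʒ].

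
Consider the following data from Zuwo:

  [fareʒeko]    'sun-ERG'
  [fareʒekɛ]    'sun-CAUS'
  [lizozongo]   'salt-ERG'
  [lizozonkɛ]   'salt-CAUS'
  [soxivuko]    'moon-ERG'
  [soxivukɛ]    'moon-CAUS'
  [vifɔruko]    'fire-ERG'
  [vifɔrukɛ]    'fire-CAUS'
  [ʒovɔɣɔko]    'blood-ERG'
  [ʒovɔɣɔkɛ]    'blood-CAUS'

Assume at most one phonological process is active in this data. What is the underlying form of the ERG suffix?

/-go/

The ERG suffix surfaces as [-go] and [-ko], depending on the final segment of the stem.
By contrast the CAUS suffix keeps its initial [k] throughout — that segment must be underlying.
The ERG suffix is therefore /-go/ underlyingly, with post-vocalic devoicing: voiced stops become voiceless after a vowel.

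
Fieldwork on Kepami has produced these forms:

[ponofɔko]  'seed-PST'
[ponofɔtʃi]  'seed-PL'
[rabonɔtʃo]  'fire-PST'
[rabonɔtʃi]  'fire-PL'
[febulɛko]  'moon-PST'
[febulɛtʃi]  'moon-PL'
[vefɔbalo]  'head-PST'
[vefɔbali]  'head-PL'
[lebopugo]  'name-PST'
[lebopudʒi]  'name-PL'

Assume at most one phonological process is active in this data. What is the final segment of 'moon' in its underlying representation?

In [febulɛko] and [febulɛtʃi] the final segment of 'moon' alternates: [k] ~ [tʃ].
The stem 'fire' ([rabonɔtʃo], [rabonɔtʃi]) shows [tʃ] unchanged in both environments, so [tʃ] cannot be basic with [k] derived before the PST suffix.
The underlying segment must be /k/; /k/ and /g/ become palato-alveolar [tʃ] and [dʒ] before a front vowel, yielding [tʃ] there.

/k/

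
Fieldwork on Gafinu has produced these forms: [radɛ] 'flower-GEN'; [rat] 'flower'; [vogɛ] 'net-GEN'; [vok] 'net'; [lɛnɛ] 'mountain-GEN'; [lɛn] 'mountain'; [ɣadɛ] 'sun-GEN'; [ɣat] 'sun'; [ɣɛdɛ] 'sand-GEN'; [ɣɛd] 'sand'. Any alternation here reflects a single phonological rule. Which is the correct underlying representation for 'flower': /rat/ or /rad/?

/rat/

In [radɛ] and [rat] the final segment of 'flower' alternates: [d] ~ [t].
If /d/ were underlying and a rule turned it into [t] in isolation, 'sand' would also alternate; but it has [d] in both [ɣɛdɛ] and [ɣɛd].
The underlying segment must be /t/; voiceless stops become voiced between vowels, yielding [d] there.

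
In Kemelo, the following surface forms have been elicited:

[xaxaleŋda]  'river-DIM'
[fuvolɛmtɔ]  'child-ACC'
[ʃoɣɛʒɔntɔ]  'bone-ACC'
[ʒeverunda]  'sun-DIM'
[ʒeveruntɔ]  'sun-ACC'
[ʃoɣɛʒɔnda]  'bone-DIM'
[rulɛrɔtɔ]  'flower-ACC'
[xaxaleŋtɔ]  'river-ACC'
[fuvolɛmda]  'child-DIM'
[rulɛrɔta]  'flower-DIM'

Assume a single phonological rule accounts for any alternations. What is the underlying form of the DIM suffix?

/-da/

The DIM suffix surfaces as [-da] and [-ta], depending on the final segment of the stem.
The ACC suffix, which begins with [t], is invariant after every stem; so [t] is not altered by any rule here.
The DIM suffix is therefore /-da/ underlyingly, with post-vocalic devoicing: voiced stops become voiceless after a vowel.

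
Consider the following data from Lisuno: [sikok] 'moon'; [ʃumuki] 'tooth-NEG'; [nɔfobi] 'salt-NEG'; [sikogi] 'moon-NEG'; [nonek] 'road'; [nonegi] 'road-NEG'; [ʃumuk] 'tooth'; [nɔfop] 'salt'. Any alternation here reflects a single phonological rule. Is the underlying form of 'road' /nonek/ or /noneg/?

/noneg/

The root 'road' surfaces as [nonegi] and [nonek], with a stem-final [g] ~ [k] alternation.
If /k/ were underlying and a rule turned it into [g] before the NEG suffix, 'tooth' would also alternate; but it has [k] in both [ʃumuki] and [ʃumuk].
So /g/ is underlying, and a rule of word-final obstruent devoicing — voiced obstruents become voiceless word-finally — gives [k].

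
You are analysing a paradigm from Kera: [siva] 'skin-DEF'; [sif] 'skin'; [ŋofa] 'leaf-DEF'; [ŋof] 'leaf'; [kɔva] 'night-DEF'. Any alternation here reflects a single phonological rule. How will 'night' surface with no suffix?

In [siva] and [sif] the final segment of 'skin' alternates: [v] ~ [f].
But 'leaf' keeps [f] in both environments ([ŋofa], [ŋof]), so there is no rule changing /f/ to [v] before the DEF suffix.
Therefore /v/ is basic and [f] is derived by word-final obstruent devoicing (voiced obstruents become voiceless word-finally).
The one attested form of 'night', [kɔva], shows underlying /kɔv/. Applying the same rule word-finally gives [kɔf].

[kɔf]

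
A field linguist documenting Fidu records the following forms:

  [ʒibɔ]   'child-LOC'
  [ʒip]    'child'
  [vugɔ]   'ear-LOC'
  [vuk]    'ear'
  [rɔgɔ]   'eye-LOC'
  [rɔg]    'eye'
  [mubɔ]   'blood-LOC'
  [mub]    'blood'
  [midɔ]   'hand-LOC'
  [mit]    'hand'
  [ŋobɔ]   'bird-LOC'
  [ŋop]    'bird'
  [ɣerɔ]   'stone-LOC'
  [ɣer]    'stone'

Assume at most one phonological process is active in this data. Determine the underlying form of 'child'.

In [ʒibɔ] and [ʒip] the final segment of 'child' alternates: [b] ~ [p].
The stem 'blood' ([mubɔ], [mub]) shows [b] unchanged in both environments, so [b] cannot be basic with [p] derived in isolation.
The underlying segment must be /p/; voiceless stops become voiced between vowels, yielding [b] there.
So 'child' = /ʒip/.

/ʒip/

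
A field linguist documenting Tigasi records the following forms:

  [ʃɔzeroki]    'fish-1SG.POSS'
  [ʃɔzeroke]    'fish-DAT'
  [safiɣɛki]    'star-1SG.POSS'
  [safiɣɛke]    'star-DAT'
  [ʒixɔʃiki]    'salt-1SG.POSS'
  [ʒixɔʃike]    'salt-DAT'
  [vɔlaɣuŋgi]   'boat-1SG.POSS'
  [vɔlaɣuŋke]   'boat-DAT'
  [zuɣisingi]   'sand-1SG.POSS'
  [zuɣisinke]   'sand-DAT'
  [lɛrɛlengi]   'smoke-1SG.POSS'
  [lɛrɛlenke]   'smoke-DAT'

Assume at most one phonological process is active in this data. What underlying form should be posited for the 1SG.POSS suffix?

/-gi/

The 1SG.POSS morpheme has two allomorphs, [-gi] and [-ki].
By contrast the DAT suffix keeps its initial [k] throughout — that segment must be underlying.
The 1SG.POSS suffix is therefore /-gi/ underlyingly, with post-vocalic devoicing: voiced stops become voiceless after a vowel.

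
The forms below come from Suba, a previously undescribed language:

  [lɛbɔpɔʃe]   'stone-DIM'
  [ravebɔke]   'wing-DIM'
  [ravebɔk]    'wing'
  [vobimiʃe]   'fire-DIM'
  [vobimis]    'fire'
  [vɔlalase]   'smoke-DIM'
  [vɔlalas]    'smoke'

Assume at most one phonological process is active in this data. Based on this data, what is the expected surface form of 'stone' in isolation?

The stem for 'fire' ends in [ʃ] in [vobimiʃe] but [s] in [vobimis].
Compare 'smoke', with invariant [s] in [vɔlalase] and [vɔlalas]: an analysis with underlying /s/ and a rule producing [ʃ] before the DIM suffix would wrongly predict alternation here too.
The underlying segment must be /ʃ/; palato-alveolar /ʃ/ becomes [s] when no front vowel follows, yielding [s] there.
The one attested form of 'stone', [lɛbɔpɔʃe], shows underlying /lɛbɔpɔʃ/. Applying the same rule when no front vowel follows gives [lɛbɔpɔs].

[lɛbɔpɔs]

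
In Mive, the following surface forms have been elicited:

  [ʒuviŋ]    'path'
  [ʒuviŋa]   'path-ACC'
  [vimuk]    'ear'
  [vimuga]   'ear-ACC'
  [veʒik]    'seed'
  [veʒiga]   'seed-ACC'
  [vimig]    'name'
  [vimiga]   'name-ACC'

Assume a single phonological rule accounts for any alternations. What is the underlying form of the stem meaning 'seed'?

The root 'seed' surfaces as [veʒik] and [veʒiga], with a stem-final [k] ~ [g] alternation.
Compare 'name', with invariant [g] in [vimig] and [vimiga]: an analysis with underlying /g/ and a rule producing [k] in isolation would wrongly predict alternation here too.
Therefore /k/ is basic and [g] is derived by intervocalic voicing (voiceless stops become voiced between vowels).

/veʒik/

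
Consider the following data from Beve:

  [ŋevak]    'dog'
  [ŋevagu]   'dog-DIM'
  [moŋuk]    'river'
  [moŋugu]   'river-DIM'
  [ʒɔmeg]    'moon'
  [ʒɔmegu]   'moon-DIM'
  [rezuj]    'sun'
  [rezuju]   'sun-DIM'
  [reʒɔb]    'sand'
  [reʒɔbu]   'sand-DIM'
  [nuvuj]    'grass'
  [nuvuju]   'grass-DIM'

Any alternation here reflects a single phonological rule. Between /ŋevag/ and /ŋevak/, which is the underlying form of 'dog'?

The root 'dog' surfaces as [ŋevak] and [ŋevagu], with a stem-final [k] ~ [g] alternation.
The stem 'moon' ([ʒɔmeg], [ʒɔmegu]) shows [g] unchanged in both environments, so [g] cannot be basic with [k] derived in isolation.
Therefore /k/ is basic and [g] is derived by intervocalic voicing (voiceless stops become voiced between vowels).

/ŋevak/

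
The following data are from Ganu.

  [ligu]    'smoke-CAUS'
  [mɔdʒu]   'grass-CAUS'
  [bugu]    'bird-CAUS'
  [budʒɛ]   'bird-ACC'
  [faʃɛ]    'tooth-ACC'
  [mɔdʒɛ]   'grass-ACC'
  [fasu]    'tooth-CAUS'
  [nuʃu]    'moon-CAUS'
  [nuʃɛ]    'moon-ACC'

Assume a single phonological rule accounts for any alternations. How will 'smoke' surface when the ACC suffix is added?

'bird' shows [dʒ] ~ [g] at the end of the stem ([budʒɛ] vs [bugu]).
The stem 'grass' ([mɔdʒɛ], [mɔdʒu]) shows [dʒ] unchanged in both environments, so [dʒ] cannot be basic with [g] derived before the CAUS suffix.
So /g/ is underlying, and a rule of palatalization before a front vowel — /g/ and /s/ become palato-alveolar [dʒ] and [ʃ] before a front vowel — gives [dʒ].
From [ligu] the stem 'smoke' is /lig/; before a front vowel this yields [lidʒɛ].

[lidʒɛ]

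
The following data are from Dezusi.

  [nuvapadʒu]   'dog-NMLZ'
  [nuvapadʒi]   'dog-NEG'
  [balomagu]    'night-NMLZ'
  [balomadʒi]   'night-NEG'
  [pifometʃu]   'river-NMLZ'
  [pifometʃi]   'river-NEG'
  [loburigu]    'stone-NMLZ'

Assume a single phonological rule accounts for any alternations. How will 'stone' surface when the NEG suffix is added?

[loburidʒi]

'night' shows [g] ~ [dʒ] at the end of the stem ([balomagu] vs [balomadʒi]).
But 'dog' keeps [dʒ] in both environments ([nuvapadʒu], [nuvapadʒi]), so there is no rule changing /dʒ/ to [g] before the NMLZ suffix.
So /g/ is underlying, and a rule of palatalization before a front vowel — /g/ becomes palato-alveolar [dʒ] before a front vowel — gives [dʒ].
From [loburigu] the stem 'stone' is /loburig/; before a front vowel this yields [loburidʒi].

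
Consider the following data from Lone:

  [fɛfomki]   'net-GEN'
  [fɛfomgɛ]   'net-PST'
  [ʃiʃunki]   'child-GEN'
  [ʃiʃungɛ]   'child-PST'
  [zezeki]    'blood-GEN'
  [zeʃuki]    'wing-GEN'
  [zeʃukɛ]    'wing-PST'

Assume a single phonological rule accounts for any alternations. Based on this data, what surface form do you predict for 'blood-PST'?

[zezekɛ]

The PST suffix surfaces as [-gɛ] and [-kɛ], depending on the final segment of the stem.
The GEN suffix, which begins with [k], is invariant after every stem; so [k] is not altered by any rule here.
So the underlying form is /-gɛ/, and voiced stops become voiceless after a vowel.
After 'blood', which ends in a vowel, the suffix surfaces as [-kɛ], giving [zezekɛ].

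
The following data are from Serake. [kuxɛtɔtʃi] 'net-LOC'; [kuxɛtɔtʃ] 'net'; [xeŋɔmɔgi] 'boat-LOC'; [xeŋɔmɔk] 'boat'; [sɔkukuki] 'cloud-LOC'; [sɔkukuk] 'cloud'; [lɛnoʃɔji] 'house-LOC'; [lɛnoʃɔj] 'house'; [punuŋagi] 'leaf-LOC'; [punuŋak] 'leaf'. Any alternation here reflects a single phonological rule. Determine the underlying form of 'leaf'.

The root 'leaf' surfaces as [punuŋagi] and [punuŋak], with a stem-final [g] ~ [k] alternation.
The stem 'cloud' ([sɔkukuki], [sɔkukuk]) shows [k] unchanged in both environments, so [k] cannot be basic with [g] derived before the LOC suffix.
The alternation reflects word-final obstruent devoicing: voiced obstruents become voiceless word-finally. /g/ is underlying.

/punuŋag/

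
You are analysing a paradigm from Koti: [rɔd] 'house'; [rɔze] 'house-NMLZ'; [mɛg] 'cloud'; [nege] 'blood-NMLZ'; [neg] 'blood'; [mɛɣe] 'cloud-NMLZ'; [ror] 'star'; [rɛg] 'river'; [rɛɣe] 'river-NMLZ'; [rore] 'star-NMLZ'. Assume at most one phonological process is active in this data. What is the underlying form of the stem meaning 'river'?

/rɛɣ/

The stem for 'river' ends in [ɣ] in [rɛɣe] but [g] in [rɛg].
If /g/ were underlying and a rule turned it into [ɣ] before the NMLZ suffix, 'blood' would also alternate; but it has [g] in both [nege] and [neg].
The alternation reflects word-final hardening: voiced fricatives become stops word-finally. /ɣ/ is underlying.
Hence 'river' is /rɛɣ/ underlyingly.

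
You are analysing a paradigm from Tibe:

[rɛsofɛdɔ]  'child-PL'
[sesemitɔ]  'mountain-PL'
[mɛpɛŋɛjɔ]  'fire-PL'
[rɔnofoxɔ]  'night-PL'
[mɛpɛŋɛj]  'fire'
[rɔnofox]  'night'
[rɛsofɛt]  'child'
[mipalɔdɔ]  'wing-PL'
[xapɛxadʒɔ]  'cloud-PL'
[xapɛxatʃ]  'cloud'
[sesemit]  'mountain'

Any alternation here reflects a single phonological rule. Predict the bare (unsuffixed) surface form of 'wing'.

[mipalɔt]

'child' shows [d] ~ [t] at the end of the stem ([rɛsofɛdɔ] vs [rɛsofɛt]).
Compare 'mountain', with invariant [t] in [sesemitɔ] and [sesemit]: an analysis with underlying /t/ and a rule producing [d] before the PL suffix would wrongly predict alternation here too.
The underlying segment must be /d/; voiced obstruents become voiceless word-finally, yielding [t] there.
The one attested form of 'wing', [mipalɔdɔ], shows underlying /mipalɔd/. Applying the same rule word-finally gives [mipalɔt].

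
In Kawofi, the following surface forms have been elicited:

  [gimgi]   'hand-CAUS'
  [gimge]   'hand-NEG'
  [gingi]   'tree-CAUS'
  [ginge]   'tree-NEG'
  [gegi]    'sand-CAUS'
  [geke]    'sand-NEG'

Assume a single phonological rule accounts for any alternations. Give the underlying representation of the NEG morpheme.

The NEG morpheme has two allomorphs, [-ge] and [-ke].
By contrast the CAUS suffix keeps its initial [g] throughout — that segment must be underlying.
The NEG suffix is therefore /-ke/ underlyingly, with post-nasal voicing: voiceless stops become voiced after a nasal.

/-ke/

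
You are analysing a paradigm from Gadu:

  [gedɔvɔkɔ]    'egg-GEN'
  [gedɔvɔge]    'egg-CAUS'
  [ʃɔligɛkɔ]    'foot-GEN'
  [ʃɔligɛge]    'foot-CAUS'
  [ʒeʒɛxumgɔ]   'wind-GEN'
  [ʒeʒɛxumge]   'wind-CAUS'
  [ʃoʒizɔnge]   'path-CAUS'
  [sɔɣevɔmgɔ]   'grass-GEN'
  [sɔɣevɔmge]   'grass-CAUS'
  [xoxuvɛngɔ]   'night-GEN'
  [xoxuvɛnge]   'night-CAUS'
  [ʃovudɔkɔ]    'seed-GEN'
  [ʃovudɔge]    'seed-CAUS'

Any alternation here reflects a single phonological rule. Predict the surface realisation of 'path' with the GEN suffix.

The GEN suffix surfaces as [-gɔ] and [-kɔ], depending on the final segment of the stem.
By contrast the CAUS suffix keeps its initial [g] throughout — that segment must be underlying.
So the underlying form is /-kɔ/, and voiceless stops become voiced after a nasal.
After 'path', which ends in a nasal, the suffix surfaces as [-gɔ], giving [ʃoʒizɔngɔ].

[ʃoʒizɔngɔ]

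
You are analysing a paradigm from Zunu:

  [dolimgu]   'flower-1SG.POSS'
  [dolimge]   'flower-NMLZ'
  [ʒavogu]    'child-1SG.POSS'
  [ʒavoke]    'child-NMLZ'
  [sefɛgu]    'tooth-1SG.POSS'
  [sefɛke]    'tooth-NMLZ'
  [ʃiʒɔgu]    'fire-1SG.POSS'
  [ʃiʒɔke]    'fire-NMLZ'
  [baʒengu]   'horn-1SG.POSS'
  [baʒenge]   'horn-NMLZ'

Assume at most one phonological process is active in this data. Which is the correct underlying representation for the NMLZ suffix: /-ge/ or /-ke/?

The NMLZ morpheme has two allomorphs, [-ge] and [-ke].
The 1SG.POSS suffix, which begins with [g], is invariant after every stem; so [g] is not altered by any rule here.
So the underlying form is /-ke/, and voiceless stops become voiced after a nasal.

/-ke/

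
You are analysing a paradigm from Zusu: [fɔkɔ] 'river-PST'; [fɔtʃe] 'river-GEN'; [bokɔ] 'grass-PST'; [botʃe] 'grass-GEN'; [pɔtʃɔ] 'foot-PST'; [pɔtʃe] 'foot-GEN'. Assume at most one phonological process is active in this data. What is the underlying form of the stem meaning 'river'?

/fɔk/

The stem for 'river' ends in [k] in [fɔkɔ] but [tʃ] in [fɔtʃe].
If /tʃ/ were underlying and a rule turned it into [k] before the PST suffix, 'foot' would also alternate; but it has [tʃ] in both [pɔtʃɔ] and [pɔtʃe].
The underlying segment must be /k/; /k/ becomes palato-alveolar [tʃ] before a front vowel, yielding [tʃ] there.
The underlying form of 'river' is therefore /fɔk/.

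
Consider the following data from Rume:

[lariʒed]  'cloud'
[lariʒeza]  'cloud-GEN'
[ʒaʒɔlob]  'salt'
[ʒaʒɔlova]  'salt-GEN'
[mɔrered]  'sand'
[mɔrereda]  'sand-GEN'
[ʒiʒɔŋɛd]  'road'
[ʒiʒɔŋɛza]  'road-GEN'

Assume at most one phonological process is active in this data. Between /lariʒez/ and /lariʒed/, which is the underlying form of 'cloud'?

The root 'cloud' surfaces as [lariʒed] and [lariʒeza], with a stem-final [d] ~ [z] alternation.
Compare 'sand', with invariant [d] in [mɔrered] and [mɔrereda]: an analysis with underlying /d/ and a rule producing [z] before the GEN suffix would wrongly predict alternation here too.
The underlying segment must be /z/; voiced fricatives become stops word-finally, yielding [d] there.

/lariʒez/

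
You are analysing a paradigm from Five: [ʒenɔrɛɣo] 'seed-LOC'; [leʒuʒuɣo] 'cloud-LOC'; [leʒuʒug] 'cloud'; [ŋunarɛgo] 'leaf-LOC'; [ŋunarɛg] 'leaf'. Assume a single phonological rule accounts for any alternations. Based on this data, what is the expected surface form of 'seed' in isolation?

[ʒenɔrɛg]

In [leʒuʒuɣo] and [leʒuʒug] the final segment of 'cloud' alternates: [ɣ] ~ [g].
Compare 'leaf', with invariant [g] in [ŋunarɛgo] and [ŋunarɛg]: an analysis with underlying /g/ and a rule producing [ɣ] before the LOC suffix would wrongly predict alternation here too.
Therefore /ɣ/ is basic and [g] is derived by word-final hardening (voiced fricatives become stops word-finally).
The one attested form of 'seed', [ʒenɔrɛɣo], shows underlying /ʒenɔrɛɣ/. Applying the same rule word-finally gives [ʒenɔrɛg].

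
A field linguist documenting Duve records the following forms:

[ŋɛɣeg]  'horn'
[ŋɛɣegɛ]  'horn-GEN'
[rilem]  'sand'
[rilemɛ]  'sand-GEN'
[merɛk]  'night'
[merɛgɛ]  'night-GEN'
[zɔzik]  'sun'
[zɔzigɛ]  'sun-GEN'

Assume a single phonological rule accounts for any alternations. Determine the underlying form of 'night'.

'night' shows [k] ~ [g] at the end of the stem ([merɛk] vs [merɛgɛ]).
The stem 'horn' ([ŋɛɣeg], [ŋɛɣegɛ]) shows [g] unchanged in both environments, so [g] cannot be basic with [k] derived in isolation.
The underlying segment must be /k/; voiceless stops become voiced between vowels, yielding [g] there.

/merɛk/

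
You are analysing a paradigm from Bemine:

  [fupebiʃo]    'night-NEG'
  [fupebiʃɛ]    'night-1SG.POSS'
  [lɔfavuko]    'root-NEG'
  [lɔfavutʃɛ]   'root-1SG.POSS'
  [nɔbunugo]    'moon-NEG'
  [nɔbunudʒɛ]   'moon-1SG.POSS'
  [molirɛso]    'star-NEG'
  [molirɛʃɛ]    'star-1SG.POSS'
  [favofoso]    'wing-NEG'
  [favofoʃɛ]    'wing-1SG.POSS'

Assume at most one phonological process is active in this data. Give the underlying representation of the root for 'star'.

'star' shows [s] ~ [ʃ] at the end of the stem ([molirɛso] vs [molirɛʃɛ]).
The stem 'night' ([fupebiʃo], [fupebiʃɛ]) shows [ʃ] unchanged in both environments, so [ʃ] cannot be basic with [s] derived before the NEG suffix.
So /s/ is underlying, and a rule of palatalization before a front vowel — /k/, /g/ and /s/ become palato-alveolar [tʃ], [dʒ] and [ʃ] before a front vowel — gives [ʃ].
So 'star' = /molirɛs/.

/molirɛs/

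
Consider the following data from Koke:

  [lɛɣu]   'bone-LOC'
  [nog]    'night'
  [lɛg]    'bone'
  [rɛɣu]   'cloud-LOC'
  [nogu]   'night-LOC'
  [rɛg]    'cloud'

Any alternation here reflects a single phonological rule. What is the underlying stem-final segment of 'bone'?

The root 'bone' surfaces as [lɛɣu] and [lɛg], with a stem-final [ɣ] ~ [g] alternation.
If /g/ were underlying and a rule turned it into [ɣ] before the LOC suffix, 'night' would also alternate; but it has [g] in both [nogu] and [nog].
The underlying segment must be /ɣ/; voiced fricatives become stops word-finally, yielding [g] there.

/ɣ/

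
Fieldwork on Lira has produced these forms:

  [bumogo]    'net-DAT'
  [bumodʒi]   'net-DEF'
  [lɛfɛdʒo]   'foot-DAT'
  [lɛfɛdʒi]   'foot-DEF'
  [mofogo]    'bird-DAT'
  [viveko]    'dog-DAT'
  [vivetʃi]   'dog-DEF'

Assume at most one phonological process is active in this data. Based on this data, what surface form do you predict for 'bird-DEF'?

The stem for 'net' ends in [g] in [bumogo] but [dʒ] in [bumodʒi].
If /dʒ/ were underlying and a rule turned it into [g] before the DAT suffix, 'foot' would also alternate; but it has [dʒ] in both [lɛfɛdʒo] and [lɛfɛdʒi].
The alternation reflects palatalization before a front vowel: /k/ and /g/ become palato-alveolar [tʃ] and [dʒ] before a front vowel. /g/ is underlying.
From [mofogo] the stem 'bird' is /mofog/; before a front vowel this yields [mofodʒi].

[mofodʒi]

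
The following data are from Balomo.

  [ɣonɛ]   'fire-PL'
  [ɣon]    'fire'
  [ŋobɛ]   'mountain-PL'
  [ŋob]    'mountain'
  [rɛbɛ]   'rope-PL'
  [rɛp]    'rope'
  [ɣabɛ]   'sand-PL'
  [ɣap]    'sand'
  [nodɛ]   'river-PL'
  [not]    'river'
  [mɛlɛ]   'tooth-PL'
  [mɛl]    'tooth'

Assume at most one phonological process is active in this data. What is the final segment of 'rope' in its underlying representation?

In [rɛbɛ] and [rɛp] the final segment of 'rope' alternates: [b] ~ [p].
The stem 'mountain' ([ŋobɛ], [ŋob]) shows [b] unchanged in both environments, so [b] cannot be basic with [p] derived in isolation.
So /p/ is underlying, and a rule of intervocalic voicing — voiceless stops become voiced between vowels — gives [b].

/p/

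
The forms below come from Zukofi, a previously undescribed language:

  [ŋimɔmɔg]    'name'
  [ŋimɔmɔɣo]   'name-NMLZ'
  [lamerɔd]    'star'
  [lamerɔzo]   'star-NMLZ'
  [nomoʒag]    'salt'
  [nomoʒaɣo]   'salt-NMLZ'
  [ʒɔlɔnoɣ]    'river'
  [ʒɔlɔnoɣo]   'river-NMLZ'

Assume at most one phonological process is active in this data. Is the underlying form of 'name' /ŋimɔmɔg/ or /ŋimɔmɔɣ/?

The root 'name' surfaces as [ŋimɔmɔg] and [ŋimɔmɔɣo], with a stem-final [g] ~ [ɣ] alternation.
Compare 'river', with invariant [ɣ] in [ʒɔlɔnoɣ] and [ʒɔlɔnoɣo]: an analysis with underlying /ɣ/ and a rule producing [g] in isolation would wrongly predict alternation here too.
The alternation reflects intervocalic spirantization: voiced stops become fricatives between vowels. /g/ is underlying.

/ŋimɔmɔg/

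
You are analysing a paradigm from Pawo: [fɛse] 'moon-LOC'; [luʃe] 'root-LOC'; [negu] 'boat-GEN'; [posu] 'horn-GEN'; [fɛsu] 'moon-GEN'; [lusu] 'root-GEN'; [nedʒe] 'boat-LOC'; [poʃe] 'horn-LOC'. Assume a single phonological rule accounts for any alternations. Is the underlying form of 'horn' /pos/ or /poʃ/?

/poʃ/

'horn' shows [ʃ] ~ [s] at the end of the stem ([poʃe] vs [posu]).
But 'moon' keeps [s] in both environments ([fɛse], [fɛsu]), so there is no rule changing /s/ to [ʃ] before the LOC suffix.
The underlying segment must be /ʃ/; palato-alveolar /dʒ/ and /ʃ/ become [g] and [s] when no front vowel follows, yielding [s] there.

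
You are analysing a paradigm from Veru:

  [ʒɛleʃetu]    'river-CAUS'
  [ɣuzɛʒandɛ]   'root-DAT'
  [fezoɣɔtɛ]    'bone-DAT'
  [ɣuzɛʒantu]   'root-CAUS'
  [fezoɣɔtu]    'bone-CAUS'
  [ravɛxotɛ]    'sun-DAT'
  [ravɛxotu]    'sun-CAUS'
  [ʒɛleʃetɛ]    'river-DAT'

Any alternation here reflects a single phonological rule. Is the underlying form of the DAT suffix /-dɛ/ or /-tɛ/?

The DAT suffix surfaces as [-dɛ] and [-tɛ], depending on the final segment of the stem.
By contrast the CAUS suffix keeps its initial [t] throughout — that segment must be underlying.
The DAT suffix is therefore /-dɛ/ underlyingly, with post-vocalic devoicing: voiced stops become voiceless after a vowel.

/-dɛ/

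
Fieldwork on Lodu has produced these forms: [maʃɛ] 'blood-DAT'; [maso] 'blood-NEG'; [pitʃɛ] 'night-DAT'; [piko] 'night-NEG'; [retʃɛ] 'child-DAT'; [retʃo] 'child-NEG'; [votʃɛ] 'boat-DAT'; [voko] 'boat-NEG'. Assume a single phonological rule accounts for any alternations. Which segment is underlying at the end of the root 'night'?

/k/

'night' shows [tʃ] ~ [k] at the end of the stem ([pitʃɛ] vs [piko]).
Compare 'child', with invariant [tʃ] in [retʃɛ] and [retʃo]: an analysis with underlying /tʃ/ and a rule producing [k] before the NEG suffix would wrongly predict alternation here too.
The alternation reflects palatalization before a front vowel: /k/ and /s/ become palato-alveolar [tʃ] and [ʃ] before a front vowel. /k/ is underlying.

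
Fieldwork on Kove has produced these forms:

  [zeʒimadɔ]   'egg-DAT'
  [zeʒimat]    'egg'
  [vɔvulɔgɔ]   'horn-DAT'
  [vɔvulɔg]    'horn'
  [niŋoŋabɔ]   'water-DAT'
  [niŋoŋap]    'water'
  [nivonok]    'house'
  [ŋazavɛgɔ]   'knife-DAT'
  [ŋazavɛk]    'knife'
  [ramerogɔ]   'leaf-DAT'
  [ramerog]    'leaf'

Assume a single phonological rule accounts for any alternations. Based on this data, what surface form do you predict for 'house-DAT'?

The stem for 'knife' ends in [g] in [ŋazavɛgɔ] but [k] in [ŋazavɛk].
Compare 'leaf', with invariant [g] in [ramerogɔ] and [ramerog]: an analysis with underlying /g/ and a rule producing [k] in isolation would wrongly predict alternation here too.
The underlying segment must be /k/; voiceless stops become voiced between vowels, yielding [g] there.
The one attested form of 'house', [nivonok], shows underlying /nivonok/. Applying the same rule between vowels gives [nivonogɔ].

[nivonogɔ]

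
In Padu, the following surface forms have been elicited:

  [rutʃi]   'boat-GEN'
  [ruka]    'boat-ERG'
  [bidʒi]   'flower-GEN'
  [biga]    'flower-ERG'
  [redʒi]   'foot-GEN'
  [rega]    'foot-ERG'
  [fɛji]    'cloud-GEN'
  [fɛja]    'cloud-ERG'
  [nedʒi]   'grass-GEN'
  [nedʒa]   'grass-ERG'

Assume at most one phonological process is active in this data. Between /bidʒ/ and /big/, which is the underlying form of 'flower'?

In [bidʒi] and [biga] the final segment of 'flower' alternates: [dʒ] ~ [g].
The stem 'grass' ([nedʒi], [nedʒa]) shows [dʒ] unchanged in both environments, so [dʒ] cannot be basic with [g] derived before the ERG suffix.
Therefore /g/ is basic and [dʒ] is derived by palatalization before a front vowel (/k/ and /g/ become palato-alveolar [tʃ] and [dʒ] before a front vowel).

/big/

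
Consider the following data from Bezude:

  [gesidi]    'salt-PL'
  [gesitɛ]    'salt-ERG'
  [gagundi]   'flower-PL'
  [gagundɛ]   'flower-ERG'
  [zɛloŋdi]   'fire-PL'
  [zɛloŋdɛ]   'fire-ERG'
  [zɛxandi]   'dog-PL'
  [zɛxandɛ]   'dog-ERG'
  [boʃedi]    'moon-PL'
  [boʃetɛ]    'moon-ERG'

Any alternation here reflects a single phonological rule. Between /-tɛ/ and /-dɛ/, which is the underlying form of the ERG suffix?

The ERG morpheme has two allomorphs, [-dɛ] and [-tɛ].
By contrast the PL suffix keeps its initial [d] throughout — that segment must be underlying.
The ERG suffix is therefore /-tɛ/ underlyingly, with post-nasal voicing: voiceless stops become voiced after a nasal.

/-tɛ/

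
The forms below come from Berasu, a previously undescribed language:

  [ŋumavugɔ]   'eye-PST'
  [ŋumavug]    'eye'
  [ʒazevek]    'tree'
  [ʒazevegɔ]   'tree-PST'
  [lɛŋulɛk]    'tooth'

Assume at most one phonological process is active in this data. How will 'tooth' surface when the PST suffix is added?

[lɛŋulɛgɔ]

The stem for 'tree' ends in [k] in [ʒazevek] but [g] in [ʒazevegɔ].
But 'eye' keeps [g] in both environments ([ŋumavug], [ŋumavugɔ]), so there is no rule changing /g/ to [k] in isolation.
So /k/ is underlying, and a rule of intervocalic voicing — voiceless stops become voiced between vowels — gives [g].
The one attested form of 'tooth', [lɛŋulɛk], shows underlying /lɛŋulɛk/. Applying the same rule between vowels gives [lɛŋulɛgɔ].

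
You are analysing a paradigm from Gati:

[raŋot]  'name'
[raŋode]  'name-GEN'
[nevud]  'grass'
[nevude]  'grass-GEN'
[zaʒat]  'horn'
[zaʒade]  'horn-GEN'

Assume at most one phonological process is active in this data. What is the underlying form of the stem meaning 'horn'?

/zaʒat/

The root 'horn' surfaces as [zaʒat] and [zaʒade], with a stem-final [t] ~ [d] alternation.
The stem 'grass' ([nevud], [nevude]) shows [d] unchanged in both environments, so [d] cannot be basic with [t] derived in isolation.
The alternation reflects intervocalic voicing: voiceless stops become voiced between vowels. /t/ is underlying.
Hence 'horn' is /zaʒat/ underlyingly.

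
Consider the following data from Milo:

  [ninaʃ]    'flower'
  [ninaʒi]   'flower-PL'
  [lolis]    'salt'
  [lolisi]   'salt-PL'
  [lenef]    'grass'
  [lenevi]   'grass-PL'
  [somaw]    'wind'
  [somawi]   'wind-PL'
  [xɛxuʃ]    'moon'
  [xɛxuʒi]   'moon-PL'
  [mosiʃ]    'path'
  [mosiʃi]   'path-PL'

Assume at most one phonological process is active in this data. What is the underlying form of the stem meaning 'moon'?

'moon' shows [ʃ] ~ [ʒ] at the end of the stem ([xɛxuʃ] vs [xɛxuʒi]).
Compare 'path', with invariant [ʃ] in [mosiʃ] and [mosiʃi]: an analysis with underlying /ʃ/ and a rule producing [ʒ] before the PL suffix would wrongly predict alternation here too.
Therefore /ʒ/ is basic and [ʃ] is derived by word-final obstruent devoicing (voiced obstruents become voiceless word-finally).
Hence 'moon' is /xɛxuʒ/ underlyingly.

/xɛxuʒ/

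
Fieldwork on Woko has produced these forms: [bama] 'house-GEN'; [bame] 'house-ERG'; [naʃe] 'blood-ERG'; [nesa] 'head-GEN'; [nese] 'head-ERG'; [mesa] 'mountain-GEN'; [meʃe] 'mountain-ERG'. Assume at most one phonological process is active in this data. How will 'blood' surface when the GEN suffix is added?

[nasa]

'mountain' shows [s] ~ [ʃ] at the end of the stem ([mesa] vs [meʃe]).
But 'head' keeps [s] in both environments ([nesa], [nese]), so there is no rule changing /s/ to [ʃ] before the ERG suffix.
The alternation reflects depalatalization: palato-alveolar /ʃ/ becomes [s] when no front vowel follows. /ʃ/ is underlying.
From [naʃe] the stem 'blood' is /naʃ/; when no front vowel follows this yields [nasa].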